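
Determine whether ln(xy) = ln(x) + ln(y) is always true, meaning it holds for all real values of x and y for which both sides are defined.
Yes, this is an identity.

Claim: ln(xy) = ln(x) + ln(y).
Reasoning: Both sides are simultaneously defined only when x, y > 0. Write x = e^p, y = e^q (p = ln x, q = ln y). Then xy = e^p · e^q = e^(p+q), so ln(xy) = p + q = ln(x) + ln(y).
So the two sides agree for all real values of x and y for which both sides are defined.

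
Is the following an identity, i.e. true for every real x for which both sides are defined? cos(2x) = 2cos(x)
Claim: cos(2x) = 2cos(x).
Test a specific point where both sides are defined: x = π/3.
LHS = cos(2x) ≈ -0.5000
RHS = 2cos(x) ≈ 1.0000
Since -0.5000 ≠ 1.0000, the equation fails at this point, so it cannot hold for every real x for which both sides are defined.
The correct double-angle formula is cos(2x) = cos²x - sin²x.

Conclusion: No, this is NOT an identity.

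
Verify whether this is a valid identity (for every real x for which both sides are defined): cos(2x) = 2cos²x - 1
Yes, this is an identity.

Claim: cos(2x) = 2cos²x - 1.
Reasoning: cos(2x) = cos²x - sin²x. Replace sin²x by 1 - cos²x: cos²x - (1 - cos²x) = 2cos²x - 1.
So the two sides agree for every real x for which both sides are defined.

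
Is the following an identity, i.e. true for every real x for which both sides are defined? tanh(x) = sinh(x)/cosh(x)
Claim: tanh(x) = sinh(x)/cosh(x).
Reasoning: tanh(x) is defined as sinh(x)/cosh(x) = (e^x - e^-x)/(e^x + e^-x); cosh(x) ≥ 1 is never zero, so this holds for every real x.
So the two sides agree for every real x for which both sides are defined.

Conclusion: Yes, this is an identity.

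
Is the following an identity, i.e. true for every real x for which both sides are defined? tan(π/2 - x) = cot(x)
Yes, this is an identity.

Claim: tan(π/2 - x) = cot(x).
Reasoning: tan(π/2 - x) = sin(π/2 - x)/cos(π/2 - x) = cos(x)/sin(x) = cot(x), using the cofunction identities sin(π/2 - x) = cos(x) and cos(π/2 - x) = sin(x).
So the two sides agree for every real x for which both sides are defined.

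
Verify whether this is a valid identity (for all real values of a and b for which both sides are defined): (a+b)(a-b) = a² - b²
Yes, this is an identity.

Claim: (a+b)(a-b) = a² - b².
Reasoning: Expand: (a+b)(a-b) = a² - ab + ba - b² = a² - b² (the cross terms cancel).
So the two sides agree for all real values of a and b for which both sides are defined.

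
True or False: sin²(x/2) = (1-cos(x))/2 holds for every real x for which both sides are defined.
Claim: sin²(x/2) = (1-cos(x))/2.
Reasoning: Use cos(2θ) = 1 - 2sin²θ with θ = x/2: cos(x) = 1 - 2sin²(x/2). Solving for sin²(x/2) gives (1 - cos(x))/2.
So the two sides agree for every real x for which both sides are defined.

Conclusion: True.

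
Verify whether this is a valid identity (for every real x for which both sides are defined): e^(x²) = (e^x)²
No, this is NOT an identity.

Claim: e^(x²) = (e^x)².
Test a specific point where both sides are defined: x = 1.
LHS = e^(x²) ≈ 2.7183
RHS = (e^x)² ≈ 7.3891
Since 2.7183 ≠ 7.3891, the equation fails at this point, so it cannot hold for every real x for which both sides are defined.
(e^x)² = e^(2x), and 2x ≠ x² in general.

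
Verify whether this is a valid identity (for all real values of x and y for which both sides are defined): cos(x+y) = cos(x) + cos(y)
Claim: cos(x+y) = cos(x) + cos(y).
Test a specific point where both sides are defined: x = -π/4, y = 2π/3.
LHS = cos(x+y) ≈ 0.2588
RHS = cos(x) + cos(y) ≈ 0.2071
Since 0.2588 ≠ 0.2071, the equation fails at this point, so it cannot hold for all real values of x and y for which both sides are defined.
The correct expansion is cos(x+y) = cos(x)cos(y) - sin(x)sin(y); cosine is not additive.

Conclusion: No, this is NOT an identity.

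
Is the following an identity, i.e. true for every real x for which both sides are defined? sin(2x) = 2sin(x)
Claim: sin(2x) = 2sin(x).
Test a specific point where both sides are defined: x = π/3.
LHS = sin(2x) ≈ 0.8660
RHS = 2sin(x) ≈ 1.7321
Since 0.8660 ≠ 1.7321, the equation fails at this point, so it cannot hold for every real x for which both sides are defined.
The correct double-angle formula is sin(2x) = 2sin(x)cos(x).

Conclusion: No, this is NOT an identity.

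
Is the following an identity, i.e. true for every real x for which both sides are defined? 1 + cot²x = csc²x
Claim: 1 + cot²x = csc²x.
Reasoning: Start from sin²x + cos²x = 1 and divide every term by sin²x (allowed wherever cot x and csc x are defined): 1 + cot²x = 1/sin²x = csc²x.
So the two sides agree for every real x for which both sides are defined.

Conclusion: Yes, this is an identity.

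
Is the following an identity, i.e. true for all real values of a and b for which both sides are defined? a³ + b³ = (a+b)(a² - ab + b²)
Claim: a³ + b³ = (a+b)(a² - ab + b²).
Reasoning: Expand the right side: (a+b)(a² - ab + b²) = a³ - a²b + ab² + a²b - ab² + b³ = a³ + b³ (the middle terms cancel in pairs).
So the two sides agree for all real values of a and b for which both sides are defined.

Conclusion: Yes, this is an identity.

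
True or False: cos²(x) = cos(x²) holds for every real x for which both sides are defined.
Claim: cos²(x) = cos(x²).
Test a specific point where both sides are defined: x = π/4.
LHS = cos²(x) ≈ 0.5000
RHS = cos(x²) ≈ 0.8157
Since 0.5000 ≠ 0.8157, the equation fails at this point, so it cannot hold for every real x for which both sides are defined.
cos²(x) means (cos x)², squaring the output; cos(x²) squares the input. These are different functions.

Conclusion: False.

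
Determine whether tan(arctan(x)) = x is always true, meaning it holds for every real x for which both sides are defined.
Claim: tan(arctan(x)) = x.
Reasoning: For every real x, arctan(x) is by definition the angle in (-π/2, π/2) whose tangent equals x. Taking the tangent of that angle returns x.
So the two sides agree for every real x for which both sides are defined.

Conclusion: Yes, this is an identity.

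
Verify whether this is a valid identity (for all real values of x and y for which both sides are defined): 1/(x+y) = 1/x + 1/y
Claim: 1/(x+y) = 1/x + 1/y.
Test a specific point where both sides are defined: x = 3, y = 4.
LHS = 1/(x+y) ≈ 0.1429
RHS = 1/x + 1/y ≈ 0.5833
Since 0.1429 ≠ 0.5833, the equation fails at this point, so it cannot hold for all real values of x and y for which both sides are defined.
1/x + 1/y = (x+y)/(xy), which is not 1/(x+y).

Conclusion: No, this is NOT an identity.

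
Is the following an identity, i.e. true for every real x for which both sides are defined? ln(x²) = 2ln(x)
Claim: ln(x²) = 2ln(x).
Reasoning: The right side requires x > 0. For x > 0, x² = (e^(ln x))² = e^(2ln x), so ln(x²) = 2ln(x). (For x < 0 the right side is undefined, so those values are outside the claim.)
So the two sides agree for every real x for which both sides are defined.

Conclusion: Yes, this is an identity.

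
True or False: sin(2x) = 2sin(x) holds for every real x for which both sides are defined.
False.

Claim: sin(2x) = 2sin(x).
Test a specific point where both sides are defined: x = 3π/4.
LHS = sin(2x) ≈ -1.0000
RHS = 2sin(x) ≈ 1.4142
Since -1.0000 ≠ 1.4142, the equation fails at this point, so it cannot hold for every real x for which both sides are defined.
The correct double-angle formula is sin(2x) = 2sin(x)cos(x).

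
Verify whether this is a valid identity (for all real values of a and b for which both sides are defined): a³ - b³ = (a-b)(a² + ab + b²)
Yes, this is an identity.

Claim: a³ - b³ = (a-b)(a² + ab + b²).
Reasoning: Expand the right side: (a-b)(a² + ab + b²) = a³ + a²b + ab² - a²b - ab² - b³ = a³ - b³ (the middle terms cancel in pairs).
So the two sides agree for all real values of a and b for which both sides are defined.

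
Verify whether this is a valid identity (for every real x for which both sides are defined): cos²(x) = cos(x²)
Claim: cos²(x) = cos(x²).
Test a specific point where both sides are defined: x = -π/6.
LHS = cos²(x) ≈ 0.7500
RHS = cos(x²) ≈ 0.9627
Since 0.7500 ≠ 0.9627, the equation fails at this point, so it cannot hold for every real x for which both sides are defined.
cos²(x) means (cos x)², squaring the output; cos(x²) squares the input. These are different functions.

Conclusion: No, this is NOT an identity.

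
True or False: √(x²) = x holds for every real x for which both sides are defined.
False.

Claim: √(x²) = x.
Test a specific point where both sides are defined: x = -2.
LHS = √(x²) ≈ 2.0000
RHS = x ≈ -2.0000
Since 2.0000 ≠ -2.0000, the equation fails at this point, so it cannot hold for every real x for which both sides are defined.
√(x²) = |x|, which differs from x whenever x < 0 (both sides are defined for every real x).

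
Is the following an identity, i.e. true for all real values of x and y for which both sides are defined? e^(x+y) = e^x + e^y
Claim: e^(x+y) = e^x + e^y.
Test a specific point where both sides are defined: x = -3, y = -2.
LHS = e^(x+y) ≈ 0.0067
RHS = e^x + e^y ≈ 0.1851
Since 0.0067 ≠ 0.1851, the equation fails at this point, so it cannot hold for all real values of x and y for which both sides are defined.
The correct rule is e^(x+y) = e^x · e^y (a product, not a sum).

Conclusion: No, this is NOT an identity.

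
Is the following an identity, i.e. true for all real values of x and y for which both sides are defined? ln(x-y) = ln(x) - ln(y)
No, this is NOT an identity.

Claim: ln(x-y) = ln(x) - ln(y).
Test a specific point where both sides are defined: x = 4, y = 3/2.
LHS = ln(x-y) ≈ 0.9163
RHS = ln(x) - ln(y) ≈ 0.9808
Since 0.9163 ≠ 0.9808, the equation fails at this point, so it cannot hold for all real values of x and y for which both sides are defined.
ln(x) - ln(y) = ln(x/y), not ln(x-y).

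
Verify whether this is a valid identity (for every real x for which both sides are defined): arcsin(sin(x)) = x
No, this is NOT an identity.

Claim: arcsin(sin(x)) = x.
Test a specific point where both sides are defined: x = π.
LHS = arcsin(sin(x)) ≈ 0.0000
RHS = x ≈ 3.1416
Since 0.0000 ≠ 3.1416, the equation fails at this point, so it cannot hold for every real x for which both sides are defined.
arcsin only returns values in [-π/2, π/2], so arcsin(sin(x)) = x holds only for x in that interval, not for all real x.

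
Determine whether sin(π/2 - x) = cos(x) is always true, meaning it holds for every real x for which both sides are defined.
Claim: sin(π/2 - x) = cos(x).
Reasoning: Use sin(u - v) = sin(u)cos(v) - cos(u)sin(v) with u = π/2, v = x: sin(π/2)cos(x) - cos(π/2)sin(x) = 1·cos(x) - 0·sin(x) = cos(x).
So the two sides agree for every real x for which both sides are defined.

Conclusion: Yes, this is an identity.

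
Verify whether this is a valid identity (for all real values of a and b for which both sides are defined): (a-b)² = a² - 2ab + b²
Claim: (a-b)² = a² - 2ab + b².
Reasoning: Expand: (a-b)² = (a-b)(a-b) = a·a - a·b - b·a + b·b = a² - 2ab + b².
So the two sides agree for all real values of a and b for which both sides are defined.

Conclusion: Yes, this is an identity.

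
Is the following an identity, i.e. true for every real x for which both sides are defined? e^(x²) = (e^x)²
Claim: e^(x²) = (e^x)².
Test a specific point where both sides are defined: x = 3/2.
LHS = e^(x²) ≈ 9.4877
RHS = (e^x)² ≈ 20.0855
Since 9.4877 ≠ 20.0855, the equation fails at this point, so it cannot hold for every real x for which both sides are defined.
(e^x)² = e^(2x), and 2x ≠ x² in general.

Conclusion: No, this is NOT an identity.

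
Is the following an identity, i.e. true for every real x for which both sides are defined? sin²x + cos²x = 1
Claim: sin²x + cos²x = 1.
Reasoning: The point (cos x, sin x) lies on the unit circle X² + Y² = 1, so cos²x + sin²x = 1 for every real x.
So the two sides agree for every real x for which both sides are defined.

Conclusion: Yes, this is an identity.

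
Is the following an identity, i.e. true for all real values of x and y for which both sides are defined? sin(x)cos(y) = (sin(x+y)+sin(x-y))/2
Yes, this is an identity.

Claim: sin(x)cos(y) = (sin(x+y)+sin(x-y))/2.
Reasoning: sin(x+y) = sin(x)cos(y) + cos(x)sin(y) and sin(x-y) = sin(x)cos(y) - cos(x)sin(y). Adding, sin(x+y) + sin(x-y) = 2sin(x)cos(y); divide by 2.
So the two sides agree for all real values of x and y for which both sides are defined.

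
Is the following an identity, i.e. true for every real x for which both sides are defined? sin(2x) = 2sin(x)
No, this is NOT an identity.

Claim: sin(2x) = 2sin(x).
Test a specific point where both sides are defined: x = 3π/4.
LHS = sin(2x) ≈ -1.0000
RHS = 2sin(x) ≈ 1.4142
Since -1.0000 ≠ 1.4142, the equation fails at this point, so it cannot hold for every real x for which both sides are defined.
The correct double-angle formula is sin(2x) = 2sin(x)cos(x).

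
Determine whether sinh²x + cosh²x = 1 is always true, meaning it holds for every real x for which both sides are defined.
No, this is NOT an identity.

Claim: sinh²x + cosh²x = 1.
Test a specific point where both sides are defined: x = -3.
LHS = sinh²x + cosh²x ≈ 201.7156
RHS = 1 ≈ 1.0000
Since 201.7156 ≠ 1.0000, the equation fails at this point, so it cannot hold for every real x for which both sides are defined.
The correct hyperbolic identity is cosh²x - sinh²x = 1 (a difference); the sum sinh²x + cosh²x equals cosh(2x).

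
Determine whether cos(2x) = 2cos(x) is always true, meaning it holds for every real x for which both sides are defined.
No, this is NOT an identity.

Claim: cos(2x) = 2cos(x).
Test a specific point where both sides are defined: x = -π/6.
LHS = cos(2x) ≈ 0.5000
RHS = 2cos(x) ≈ 1.7321
Since 0.5000 ≠ 1.7321, the equation fails at this point, so it cannot hold for every real x for which both sides are defined.
The correct double-angle formula is cos(2x) = cos²x - sin²x.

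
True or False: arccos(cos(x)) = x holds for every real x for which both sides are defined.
False.

Claim: arccos(cos(x)) = x.
Test a specific point where both sides are defined: x = -π/4.
LHS = arccos(cos(x)) ≈ 0.7854
RHS = x ≈ -0.7854
Since 0.7854 ≠ -0.7854, the equation fails at this point, so it cannot hold for every real x for which both sides are defined.
arccos only returns values in [0, π], so arccos(cos(x)) = x holds only for x in that interval, not for all real x.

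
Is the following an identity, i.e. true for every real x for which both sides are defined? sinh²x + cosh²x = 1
No, this is NOT an identity.

Claim: sinh²x + cosh²x = 1.
Test a specific point where both sides are defined: x = 2.
LHS = sinh²x + cosh²x ≈ 27.3082
RHS = 1 ≈ 1.0000
Since 27.3082 ≠ 1.0000, the equation fails at this point, so it cannot hold for every real x for which both sides are defined.
The correct hyperbolic identity is cosh²x - sinh²x = 1 (a difference); the sum sinh²x + cosh²x equals cosh(2x).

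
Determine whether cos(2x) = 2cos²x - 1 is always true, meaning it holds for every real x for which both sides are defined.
Yes, this is an identity.

Claim: cos(2x) = 2cos²x - 1.
Reasoning: cos(2x) = cos²x - sin²x. Replace sin²x by 1 - cos²x: cos²x - (1 - cos²x) = 2cos²x - 1.
So the two sides agree for every real x for which both sides are defined.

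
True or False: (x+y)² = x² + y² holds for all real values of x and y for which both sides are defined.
Claim: (x+y)² = x² + y².
Test a specific point where both sides are defined: x = 1/2, y = 5.
LHS = (x+y)² ≈ 30.2500
RHS = x² + y² ≈ 25.2500
Since 30.2500 ≠ 25.2500, the equation fails at this point, so it cannot hold for all real values of x and y for which both sides are defined.
The correct expansion is (x+y)² = x² + 2xy + y²; the cross term 2xy is missing.

Conclusion: False.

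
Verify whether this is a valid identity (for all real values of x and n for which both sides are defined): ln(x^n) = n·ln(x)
Claim: ln(x^n) = n·ln(x).
Reasoning: The right side requires x > 0. For x > 0, x^n = (e^(ln x))^n = e^(n·ln x), so taking ln of both sides gives ln(x^n) = n·ln(x).
So the two sides agree for all real values of x and n for which both sides are defined.

Conclusion: Yes, this is an identity.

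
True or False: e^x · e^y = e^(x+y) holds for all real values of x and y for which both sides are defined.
Claim: e^x · e^y = e^(x+y).
Reasoning: This is the law of exponents for a common base: multiplying powers adds exponents. E.g. from the series, (Σ x^j/j!)(Σ y^k/k!) = Σ_m (Σ_{j+k=m} x^j y^k/(j!k!)) = Σ_m (x+y)^m/m! by the binomial theorem.
So the two sides agree for all real values of x and y for which both sides are defined.

Conclusion: True.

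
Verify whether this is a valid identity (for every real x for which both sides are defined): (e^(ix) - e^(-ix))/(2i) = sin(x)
Claim: (e^(ix) - e^(-ix))/(2i) = sin(x).
Reasoning: By Euler's formula e^(ix) = cos(x) + i·sin(x) and e^(-ix) = cos(x) - i·sin(x). Subtracting cancels the cosine terms: e^(ix) - e^(-ix) = 2i·sin(x); divide by 2i.
So the two sides agree for every real x for which both sides are defined.

Conclusion: Yes, this is an identity.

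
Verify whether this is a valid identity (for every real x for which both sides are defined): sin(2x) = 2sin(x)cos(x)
Claim: sin(2x) = 2sin(x)cos(x).
Reasoning: Put y = x in the addition formula sin(x+y) = sin(x)cos(y) + cos(x)sin(y): sin(2x) = sin(x)cos(x) + cos(x)sin(x) = 2sin(x)cos(x).
So the two sides agree for every real x for which both sides are defined.

Conclusion: Yes, this is an identity.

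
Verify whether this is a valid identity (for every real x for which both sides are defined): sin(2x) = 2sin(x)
Claim: sin(2x) = 2sin(x).
Test a specific point where both sides are defined: x = -π/2.
LHS = sin(2x) ≈ 0.0000
RHS = 2sin(x) ≈ -2.0000
Since 0.0000 ≠ -2.0000, the equation fails at this point, so it cannot hold for every real x for which both sides are defined.
The correct double-angle formula is sin(2x) = 2sin(x)cos(x).

Conclusion: No, this is NOT an identity.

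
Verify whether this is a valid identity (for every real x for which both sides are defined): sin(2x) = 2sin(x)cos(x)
Yes, this is an identity.

Claim: sin(2x) = 2sin(x)cos(x).
Reasoning: Put y = x in the addition formula sin(x+y) = sin(x)cos(y) + cos(x)sin(y): sin(2x) = sin(x)cos(x) + cos(x)sin(x) = 2sin(x)cos(x).
So the two sides agree for every real x for which both sides are defined.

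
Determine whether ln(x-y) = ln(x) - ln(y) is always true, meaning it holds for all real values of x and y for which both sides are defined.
No, this is NOT an identity.

Claim: ln(x-y) = ln(x) - ln(y).
Test a specific point where both sides are defined: x = 2, y = 3/2.
LHS = ln(x-y) ≈ -0.6931
RHS = ln(x) - ln(y) ≈ 0.2877
Since -0.6931 ≠ 0.2877, the equation fails at this point, so it cannot hold for all real values of x and y for which both sides are defined.
ln(x) - ln(y) = ln(x/y), not ln(x-y).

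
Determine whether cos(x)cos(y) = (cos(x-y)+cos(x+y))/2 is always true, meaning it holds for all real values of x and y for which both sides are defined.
Claim: cos(x)cos(y) = (cos(x-y)+cos(x+y))/2.
Reasoning: cos(x-y) = cos(x)cos(y) + sin(x)sin(y) and cos(x+y) = cos(x)cos(y) - sin(x)sin(y). Adding, cos(x-y) + cos(x+y) = 2cos(x)cos(y); divide by 2.
So the two sides agree for all real values of x and y for which both sides are defined.

Conclusion: Yes, this is an identity.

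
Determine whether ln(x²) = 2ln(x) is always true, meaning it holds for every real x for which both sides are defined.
Yes, this is an identity.

Claim: ln(x²) = 2ln(x).
Reasoning: The right side requires x > 0. For x > 0, x² = (e^(ln x))² = e^(2ln x), so ln(x²) = 2ln(x). (For x < 0 the right side is undefined, so those values are outside the claim.)
So the two sides agree for every real x for which both sides are defined.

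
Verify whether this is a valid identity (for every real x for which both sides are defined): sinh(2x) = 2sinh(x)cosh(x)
Yes, this is an identity.

Claim: sinh(2x) = 2sinh(x)cosh(x).
Reasoning: 2sinh(x)cosh(x) = 2 · (e^x - e^-x)/2 · (e^x + e^-x)/2 = (e^(2x) - e^(-2x))/2 = sinh(2x).
So the two sides agree for every real x for which both sides are defined.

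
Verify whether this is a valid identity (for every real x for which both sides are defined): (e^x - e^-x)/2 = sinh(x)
Claim: (e^x - e^-x)/2 = sinh(x).
Reasoning: This is exactly the definition of the hyperbolic sine: sinh(x) := (e^x - e^-x)/2.
So the two sides agree for every real x for which both sides are defined.

Conclusion: Yes, this is an identity.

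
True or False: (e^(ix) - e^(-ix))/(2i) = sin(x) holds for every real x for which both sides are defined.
True.

Claim: (e^(ix) - e^(-ix))/(2i) = sin(x).
Reasoning: By Euler's formula e^(ix) = cos(x) + i·sin(x) and e^(-ix) = cos(x) - i·sin(x). Subtracting cancels the cosine terms: e^(ix) - e^(-ix) = 2i·sin(x); divide by 2i.
So the two sides agree for every real x for which both sides are defined.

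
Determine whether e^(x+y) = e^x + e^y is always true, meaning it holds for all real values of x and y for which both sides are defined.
No, this is NOT an identity.

Claim: e^(x+y) = e^x + e^y.
Test a specific point where both sides are defined: x = 3, y = 3.
LHS = e^(x+y) ≈ 403.4288
RHS = e^x + e^y ≈ 40.1711
Since 403.4288 ≠ 40.1711, the equation fails at this point, so it cannot hold for all real values of x and y for which both sides are defined.
The correct rule is e^(x+y) = e^x · e^y (a product, not a sum).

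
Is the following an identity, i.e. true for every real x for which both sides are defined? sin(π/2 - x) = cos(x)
Yes, this is an identity.

Claim: sin(π/2 - x) = cos(x).
Reasoning: Use sin(u - v) = sin(u)cos(v) - cos(u)sin(v) with u = π/2, v = x: sin(π/2)cos(x) - cos(π/2)sin(x) = 1·cos(x) - 0·sin(x) = cos(x).
So the two sides agree for every real x for which both sides are defined.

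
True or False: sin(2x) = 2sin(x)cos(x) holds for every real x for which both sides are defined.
Claim: sin(2x) = 2sin(x)cos(x).
Reasoning: Put y = x in the addition formula sin(x+y) = sin(x)cos(y) + cos(x)sin(y): sin(2x) = sin(x)cos(x) + cos(x)sin(x) = 2sin(x)cos(x).
So the two sides agree for every real x for which both sides are defined.

Conclusion: True.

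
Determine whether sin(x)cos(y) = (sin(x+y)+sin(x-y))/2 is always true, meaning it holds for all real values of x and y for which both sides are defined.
Yes, this is an identity.

Claim: sin(x)cos(y) = (sin(x+y)+sin(x-y))/2.
Reasoning: sin(x+y) = sin(x)cos(y) + cos(x)sin(y) and sin(x-y) = sin(x)cos(y) - cos(x)sin(y). Adding, sin(x+y) + sin(x-y) = 2sin(x)cos(y); divide by 2.
So the two sides agree for all real values of x and y for which both sides are defined.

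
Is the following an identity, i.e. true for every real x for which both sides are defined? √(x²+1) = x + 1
No, this is NOT an identity.

Claim: √(x²+1) = x + 1.
Test a specific point where both sides are defined: x = 4.
LHS = √(x²+1) ≈ 4.1231
RHS = x + 1 ≈ 5.0000
Since 4.1231 ≠ 5.0000, the equation fails at this point, so it cannot hold for every real x for which both sides are defined.
(x+1)² = x² + 2x + 1 ≠ x² + 1 unless x = 0.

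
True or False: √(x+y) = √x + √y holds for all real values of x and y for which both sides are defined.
Claim: √(x+y) = √x + √y.
Test a specific point where both sides are defined: x = 3, y = 4.
LHS = √(x+y) ≈ 2.6458
RHS = √x + √y ≈ 3.7321
Since 2.6458 ≠ 3.7321, the equation fails at this point, so it cannot hold for all real values of x and y for which both sides are defined.
Squaring the right side gives x + 2√(xy) + y, not x + y.

Conclusion: False.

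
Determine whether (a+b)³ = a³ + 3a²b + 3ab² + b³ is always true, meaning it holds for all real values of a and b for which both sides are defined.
Yes, this is an identity.

Claim: (a+b)³ = a³ + 3a²b + 3ab² + b³.
Reasoning: (a+b)³ = (a+b)(a+b)² = (a+b)(a² + 2ab + b²) = a³ + 2a²b + ab² + a²b + 2ab² + b³ = a³ + 3a²b + 3ab² + b³.
So the two sides agree for all real values of a and b for which both sides are defined.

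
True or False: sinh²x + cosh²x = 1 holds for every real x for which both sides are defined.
Claim: sinh²x + cosh²x = 1.
Test a specific point where both sides are defined: x = 2.
LHS = sinh²x + cosh²x ≈ 27.3082
RHS = 1 ≈ 1.0000
Since 27.3082 ≠ 1.0000, the equation fails at this point, so it cannot hold for every real x for which both sides are defined.
The correct hyperbolic identity is cosh²x - sinh²x = 1 (a difference); the sum sinh²x + cosh²x equals cosh(2x).

Conclusion: False.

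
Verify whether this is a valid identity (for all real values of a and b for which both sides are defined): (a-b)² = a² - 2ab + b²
Claim: (a-b)² = a² - 2ab + b².
Reasoning: Expand: (a-b)² = (a-b)(a-b) = a·a - a·b - b·a + b·b = a² - 2ab + b².
So the two sides agree for all real values of a and b for which both sides are defined.

Conclusion: Yes, this is an identity.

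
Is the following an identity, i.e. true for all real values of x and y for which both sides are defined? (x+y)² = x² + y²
Claim: (x+y)² = x² + y².
Test a specific point where both sides are defined: x = 3/2, y = -3.
LHS = (x+y)² ≈ 2.2500
RHS = x² + y² ≈ 11.2500
Since 2.2500 ≠ 11.2500, the equation fails at this point, so it cannot hold for all real values of x and y for which both sides are defined.
The correct expansion is (x+y)² = x² + 2xy + y²; the cross term 2xy is missing.

Conclusion: No, this is NOT an identity.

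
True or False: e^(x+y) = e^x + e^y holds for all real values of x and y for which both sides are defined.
False.

Claim: e^(x+y) = e^x + e^y.
Test a specific point where both sides are defined: x = 2, y = -1.
LHS = e^(x+y) ≈ 2.7183
RHS = e^x + e^y ≈ 7.7569
Since 2.7183 ≠ 7.7569, the equation fails at this point, so it cannot hold for all real values of x and y for which both sides are defined.
The correct rule is e^(x+y) = e^x · e^y (a product, not a sum).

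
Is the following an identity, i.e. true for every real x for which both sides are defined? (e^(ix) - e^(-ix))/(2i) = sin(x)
Claim: (e^(ix) - e^(-ix))/(2i) = sin(x).
Reasoning: By Euler's formula e^(ix) = cos(x) + i·sin(x) and e^(-ix) = cos(x) - i·sin(x). Subtracting cancels the cosine terms: e^(ix) - e^(-ix) = 2i·sin(x); divide by 2i.
So the two sides agree for every real x for which both sides are defined.

Conclusion: Yes, this is an identity.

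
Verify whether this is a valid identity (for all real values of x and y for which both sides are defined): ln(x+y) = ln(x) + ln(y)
Claim: ln(x+y) = ln(x) + ln(y).
Test a specific point where both sides are defined: x = 3, y = 3.
LHS = ln(x+y) ≈ 1.7918
RHS = ln(x) + ln(y) ≈ 2.1972
Since 1.7918 ≠ 2.1972, the equation fails at this point, so it cannot hold for all real values of x and y for which both sides are defined.
ln(x) + ln(y) = ln(xy), not ln(x+y).

Conclusion: No, this is NOT an identity.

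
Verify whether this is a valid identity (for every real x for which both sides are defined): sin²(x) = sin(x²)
No, this is NOT an identity.

Claim: sin²(x) = sin(x²).
Test a specific point where both sides are defined: x = π/6.
LHS = sin²(x) ≈ 0.2500
RHS = sin(x²) ≈ 0.2707
Since 0.2500 ≠ 0.2707, the equation fails at this point, so it cannot hold for every real x for which both sides are defined.
sin²(x) means (sin x)², squaring the output; sin(x²) squares the input. These are different functions.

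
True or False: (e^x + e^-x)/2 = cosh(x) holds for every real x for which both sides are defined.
True.

Claim: (e^x + e^-x)/2 = cosh(x).
Reasoning: This is exactly the definition of the hyperbolic cosine: cosh(x) := (e^x + e^-x)/2.
So the two sides agree for every real x for which both sides are defined.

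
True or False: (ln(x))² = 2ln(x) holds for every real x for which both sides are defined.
Claim: (ln(x))² = 2ln(x).
Test a specific point where both sides are defined: x = 5.
LHS = (ln(x))² ≈ 2.5903
RHS = 2ln(x) ≈ 3.2189
Since 2.5903 ≠ 3.2189, the equation fails at this point, so it cannot hold for every real x for which both sides are defined.
2ln(x) equals ln(x²), which is not the same as (ln x)².

Conclusion: False.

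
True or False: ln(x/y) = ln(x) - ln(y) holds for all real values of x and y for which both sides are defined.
Claim: ln(x/y) = ln(x) - ln(y).
Reasoning: Both sides are simultaneously defined only when x, y > 0. Write x = e^p, y = e^q. Then x/y = e^(p-q), so ln(x/y) = p - q = ln(x) - ln(y).
So the two sides agree for all real values of x and y for which both sides are defined.

Conclusion: True.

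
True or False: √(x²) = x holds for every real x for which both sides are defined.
Claim: √(x²) = x.
Test a specific point where both sides are defined: x = -2.
LHS = √(x²) ≈ 2.0000
RHS = x ≈ -2.0000
Since 2.0000 ≠ -2.0000, the equation fails at this point, so it cannot hold for every real x for which both sides are defined.
√(x²) = |x|, which differs from x whenever x < 0 (both sides are defined for every real x).

Conclusion: False.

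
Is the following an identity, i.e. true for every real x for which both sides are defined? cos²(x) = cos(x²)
No, this is NOT an identity.

Claim: cos²(x) = cos(x²).
Test a specific point where both sides are defined: x = π/3.
LHS = cos²(x) ≈ 0.2500
RHS = cos(x²) ≈ 0.4566
Since 0.2500 ≠ 0.4566, the equation fails at this point, so it cannot hold for every real x for which both sides are defined.
cos²(x) means (cos x)², squaring the output; cos(x²) squares the input. These are different functions.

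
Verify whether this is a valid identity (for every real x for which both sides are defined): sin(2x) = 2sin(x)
No, this is NOT an identity.

Claim: sin(2x) = 2sin(x).
Test a specific point where both sides are defined: x = π/4.
LHS = sin(2x) ≈ 1.0000
RHS = 2sin(x) ≈ 1.4142
Since 1.0000 ≠ 1.4142, the equation fails at this point, so it cannot hold for every real x for which both sides are defined.
The correct double-angle formula is sin(2x) = 2sin(x)cos(x).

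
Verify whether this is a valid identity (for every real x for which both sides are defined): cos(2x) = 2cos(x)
Claim: cos(2x) = 2cos(x).
Test a specific point where both sides are defined: x = π/6.
LHS = cos(2x) ≈ 0.5000
RHS = 2cos(x) ≈ 1.7321
Since 0.5000 ≠ 1.7321, the equation fails at this point, so it cannot hold for every real x for which both sides are defined.
The correct double-angle formula is cos(2x) = cos²x - sin²x.

Conclusion: No, this is NOT an identity.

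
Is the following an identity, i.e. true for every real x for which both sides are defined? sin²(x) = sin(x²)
Claim: sin²(x) = sin(x²).
Test a specific point where both sides are defined: x = π/4.
LHS = sin²(x) ≈ 0.5000
RHS = sin(x²) ≈ 0.5785
Since 0.5000 ≠ 0.5785, the equation fails at this point, so it cannot hold for every real x for which both sides are defined.
sin²(x) means (sin x)², squaring the output; sin(x²) squares the input. These are different functions.

Conclusion: No, this is NOT an identity.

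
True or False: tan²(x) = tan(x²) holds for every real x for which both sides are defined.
False.

Claim: tan²(x) = tan(x²).
Test a specific point where both sides are defined: x = -π/4.
LHS = tan²(x) ≈ 1.0000
RHS = tan(x²) ≈ 0.7092
Since 1.0000 ≠ 0.7092, the equation fails at this point, so it cannot hold for every real x for which both sides are defined.
tan²(x) means (tan x)², squaring the output; tan(x²) squares the input. These are different functions.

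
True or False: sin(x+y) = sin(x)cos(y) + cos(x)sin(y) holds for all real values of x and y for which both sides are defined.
Claim: sin(x+y) = sin(x)cos(y) + cos(x)sin(y).
Reasoning: By Euler's formula e^(i(x+y)) = e^(ix)·e^(iy) = (cos x + i·sin x)(cos y + i·sin y). The imaginary part of the left side is sin(x+y); the imaginary part of the product is sin(x)cos(y) + cos(x)sin(y).
So the two sides agree for all real values of x and y for which both sides are defined.

Conclusion: True.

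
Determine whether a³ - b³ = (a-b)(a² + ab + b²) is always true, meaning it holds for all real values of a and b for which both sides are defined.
Yes, this is an identity.

Claim: a³ - b³ = (a-b)(a² + ab + b²).
Reasoning: Expand the right side: (a-b)(a² + ab + b²) = a³ + a²b + ab² - a²b - ab² - b³ = a³ - b³ (the middle terms cancel in pairs).
So the two sides agree for all real values of a and b for which both sides are defined.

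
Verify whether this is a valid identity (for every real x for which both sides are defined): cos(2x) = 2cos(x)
No, this is NOT an identity.

Claim: cos(2x) = 2cos(x).
Test a specific point where both sides are defined: x = π/4.
LHS = cos(2x) ≈ 0.0000
RHS = 2cos(x) ≈ 1.4142
Since 0.0000 ≠ 1.4142, the equation fails at this point, so it cannot hold for every real x for which both sides are defined.
The correct double-angle formula is cos(2x) = cos²x - sin²x.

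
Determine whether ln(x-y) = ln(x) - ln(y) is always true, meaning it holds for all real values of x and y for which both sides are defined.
No, this is NOT an identity.

Claim: ln(x-y) = ln(x) - ln(y).
Test a specific point where both sides are defined: x = 3, y = 1/2.
LHS = ln(x-y) ≈ 0.9163
RHS = ln(x) - ln(y) ≈ 1.7918
Since 0.9163 ≠ 1.7918, the equation fails at this point, so it cannot hold for all real values of x and y for which both sides are defined.
ln(x) - ln(y) = ln(x/y), not ln(x-y).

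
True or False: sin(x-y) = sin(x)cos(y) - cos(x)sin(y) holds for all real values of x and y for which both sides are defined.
True.

Claim: sin(x-y) = sin(x)cos(y) - cos(x)sin(y).
Reasoning: Replace y by -y in sin(x+y) = sin(x)cos(y) + cos(x)sin(y) and use cos(-y) = cos(y), sin(-y) = -sin(y): sin(x-y) = sin(x)cos(y) - cos(x)sin(y).
So the two sides agree for all real values of x and y for which both sides are defined.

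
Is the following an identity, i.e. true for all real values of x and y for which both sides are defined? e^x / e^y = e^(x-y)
Yes, this is an identity.

Claim: e^x / e^y = e^(x-y).
Reasoning: 1/e^y = e^(-y), so e^x / e^y = e^x · e^(-y) = e^(x + (-y)) = e^(x-y) by the product rule for exponents.
So the two sides agree for all real values of x and y for which both sides are defined.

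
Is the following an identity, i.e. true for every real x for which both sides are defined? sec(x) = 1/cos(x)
Claim: sec(x) = 1/cos(x).
Reasoning: sec(x) is by definition the reciprocal of cos(x), wherever cos(x) ≠ 0.
So the two sides agree for every real x for which both sides are defined.

Conclusion: Yes, this is an identity.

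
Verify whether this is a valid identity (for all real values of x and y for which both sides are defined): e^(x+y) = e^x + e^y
No, this is NOT an identity.

Claim: e^(x+y) = e^x + e^y.
Test a specific point where both sides are defined: x = 1, y = 1.
LHS = e^(x+y) ≈ 7.3891
RHS = e^x + e^y ≈ 5.4366
Since 7.3891 ≠ 5.4366, the equation fails at this point, so it cannot hold for all real values of x and y for which both sides are defined.
The correct rule is e^(x+y) = e^x · e^y (a product, not a sum).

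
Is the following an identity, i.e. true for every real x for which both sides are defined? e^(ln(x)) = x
Claim: e^(ln(x)) = x.
Reasoning: For x > 0, ln(x) is by definition the exponent p such that e^p = x. Raising e to that exponent therefore returns x: e^(ln x) = x.
So the two sides agree for every real x for which both sides are defined.

Conclusion: Yes, this is an identity.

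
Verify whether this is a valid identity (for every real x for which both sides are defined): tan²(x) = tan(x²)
No, this is NOT an identity.

Claim: tan²(x) = tan(x²).
Test a specific point where both sides are defined: x = -π/3.
LHS = tan²(x) ≈ 3.0000
RHS = tan(x²) ≈ 1.9485
Since 3.0000 ≠ 1.9485, the equation fails at this point, so it cannot hold for every real x for which both sides are defined.
tan²(x) means (tan x)², squaring the output; tan(x²) squares the input. These are different functions.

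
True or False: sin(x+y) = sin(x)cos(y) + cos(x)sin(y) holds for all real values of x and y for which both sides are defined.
True.

Claim: sin(x+y) = sin(x)cos(y) + cos(x)sin(y).
Reasoning: By Euler's formula e^(i(x+y)) = e^(ix)·e^(iy) = (cos x + i·sin x)(cos y + i·sin y). The imaginary part of the left side is sin(x+y); the imaginary part of the product is sin(x)cos(y) + cos(x)sin(y).
So the two sides agree for all real values of x and y for which both sides are defined.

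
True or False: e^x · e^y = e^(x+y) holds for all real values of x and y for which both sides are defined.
Claim: e^x · e^y = e^(x+y).
Reasoning: This is the law of exponents for a common base: multiplying powers adds exponents. E.g. from the series, (Σ x^j/j!)(Σ y^k/k!) = Σ_m (Σ_{j+k=m} x^j y^k/(j!k!)) = Σ_m (x+y)^m/m! by the binomial theorem.
So the two sides agree for all real values of x and y for which both sides are defined.

Conclusion: True.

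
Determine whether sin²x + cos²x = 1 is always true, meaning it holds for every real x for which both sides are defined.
Yes, this is an identity.

Claim: sin²x + cos²x = 1.
Reasoning: The point (cos x, sin x) lies on the unit circle X² + Y² = 1, so cos²x + sin²x = 1 for every real x.
So the two sides agree for every real x for which both sides are defined.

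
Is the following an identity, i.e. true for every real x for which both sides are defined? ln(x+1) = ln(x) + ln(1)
Claim: ln(x+1) = ln(x) + ln(1).
Test a specific point where both sides are defined: x = 3/2.
LHS = ln(x+1) ≈ 0.9163
RHS = ln(x) + ln(1) ≈ 0.4055
Since 0.9163 ≠ 0.4055, the equation fails at this point, so it cannot hold for every real x for which both sides are defined.
ln(1) = 0, so the right side is just ln(x), which differs from ln(x+1).

Conclusion: No, this is NOT an identity.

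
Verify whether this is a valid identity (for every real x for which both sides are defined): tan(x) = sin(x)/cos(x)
Claim: tan(x) = sin(x)/cos(x).
Reasoning: For an angle x whose terminal point on the unit circle is (cos x, sin x), tan(x) is defined as the ratio (second coordinate)/(first coordinate) = sin(x)/cos(x), wherever cos(x) ≠ 0.
So the two sides agree for every real x for which both sides are defined.

Conclusion: Yes, this is an identity.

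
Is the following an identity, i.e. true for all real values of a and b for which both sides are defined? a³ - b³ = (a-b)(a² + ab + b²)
Yes, this is an identity.

Claim: a³ - b³ = (a-b)(a² + ab + b²).
Reasoning: Expand the right side: (a-b)(a² + ab + b²) = a³ + a²b + ab² - a²b - ab² - b³ = a³ - b³ (the middle terms cancel in pairs).
So the two sides agree for all real values of a and b for which both sides are defined.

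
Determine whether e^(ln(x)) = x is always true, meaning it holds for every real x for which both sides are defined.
Yes, this is an identity.

Claim: e^(ln(x)) = x.
Reasoning: For x > 0, ln(x) is by definition the exponent p such that e^p = x. Raising e to that exponent therefore returns x: e^(ln x) = x.
So the two sides agree for every real x for which both sides are defined.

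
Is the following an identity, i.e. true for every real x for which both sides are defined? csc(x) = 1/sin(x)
Claim: csc(x) = 1/sin(x).
Reasoning: csc(x) is by definition the reciprocal of sin(x), wherever sin(x) ≠ 0.
So the two sides agree for every real x for which both sides are defined.

Conclusion: Yes, this is an identity.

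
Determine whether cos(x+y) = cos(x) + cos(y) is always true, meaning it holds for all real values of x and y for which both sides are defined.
No, this is NOT an identity.

Claim: cos(x+y) = cos(x) + cos(y).
Test a specific point where both sides are defined: x = -π/2, y = π/3.
LHS = cos(x+y) ≈ 0.8660
RHS = cos(x) + cos(y) ≈ 0.5000
Since 0.8660 ≠ 0.5000, the equation fails at this point, so it cannot hold for all real values of x and y for which both sides are defined.
The correct expansion is cos(x+y) = cos(x)cos(y) - sin(x)sin(y); cosine is not additive.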